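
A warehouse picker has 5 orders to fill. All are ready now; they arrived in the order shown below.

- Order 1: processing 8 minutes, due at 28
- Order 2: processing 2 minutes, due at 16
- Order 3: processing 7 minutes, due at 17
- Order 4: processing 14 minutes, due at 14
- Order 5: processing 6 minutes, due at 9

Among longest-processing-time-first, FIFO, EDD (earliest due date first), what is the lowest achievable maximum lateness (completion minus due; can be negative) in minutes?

LPT (decreasing processing time): Order 4 Order 1 Order 3 Order 5 Order 2.
Order 4: 0→14, due 14, lateness 0
Order 1: 14→22, due 28, lateness -6
Order 3: 22→29, due 17, lateness 12
Order 5: 29→35, due 9, lateness 26
Order 2: 35→37, due 16, lateness 21
Maximum = 26.
FIFO (arrival order): Order 1 Order 2 Order 3 Order 4 Order 5.
Order 1: 0→8, due 28, lateness -20
Order 2: 8→10, due 16, lateness -6
Order 3: 10→17, due 17, lateness 0
Order 4: 17→31, due 14, lateness 17
Order 5: 31→37, due 9, lateness 28
Maximum = 28.
EDD (increasing due date): Order 5 Order 4 Order 2 Order 3 Order 1.
Order 5: 0→6, due 9, lateness -3
Order 4: 6→20, due 14, lateness 6
Order 2: 20→22, due 16, lateness 6
Order 3: 22→29, due 17, lateness 12
Order 1: 29→37, due 28, lateness 9
Maximum = 12.
LPT 26, FIFO 28, EDD 12 → minimum 12.

12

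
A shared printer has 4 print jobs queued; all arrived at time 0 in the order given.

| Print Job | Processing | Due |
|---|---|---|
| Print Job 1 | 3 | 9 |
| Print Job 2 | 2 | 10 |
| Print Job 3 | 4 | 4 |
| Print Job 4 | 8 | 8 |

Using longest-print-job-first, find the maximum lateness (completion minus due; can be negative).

8

LPT (decreasing processing time): Print Job 4 Print Job 3 Print Job 1 Print Job 2.
Print Job 4: 0→8, due 8, lateness 0
Print Job 3: 8→12, due 4, lateness 8
Print Job 1: 12→15, due 9, lateness 6
Print Job 2: 15→17, due 10, lateness 7
Maximum = 8.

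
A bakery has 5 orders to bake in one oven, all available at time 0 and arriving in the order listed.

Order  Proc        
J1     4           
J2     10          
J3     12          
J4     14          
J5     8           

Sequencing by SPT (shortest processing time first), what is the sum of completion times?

120

SPT (increasing processing time): J1 J5 J2 J3 J4.
J1: 0→4
J5: 4→12
J2: 12→22
J3: 22→34
J4: 34→48
Sum = 4+12+22+34+48 = 120.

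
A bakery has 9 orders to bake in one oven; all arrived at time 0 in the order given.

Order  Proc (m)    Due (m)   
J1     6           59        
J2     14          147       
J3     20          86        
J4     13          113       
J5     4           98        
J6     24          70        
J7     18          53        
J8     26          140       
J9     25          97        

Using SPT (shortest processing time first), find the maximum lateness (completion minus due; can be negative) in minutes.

29

SPT (increasing processing time): J5 J1 J4 J2 J7 J3 J6 J9 J8.
J5: 0→4, due 98, lateness -94
J1: 4→10, due 59, lateness -49
J4: 10→23, due 113, lateness -90
J2: 23→37, due 147, lateness -110
J7: 37→55, due 53, lateness 2
J3: 55→75, due 86, lateness -11
J6: 75→99, due 70, lateness 29
J9: 99→124, due 97, lateness 27
J8: 124→150, due 140, lateness 10
Maximum = 29.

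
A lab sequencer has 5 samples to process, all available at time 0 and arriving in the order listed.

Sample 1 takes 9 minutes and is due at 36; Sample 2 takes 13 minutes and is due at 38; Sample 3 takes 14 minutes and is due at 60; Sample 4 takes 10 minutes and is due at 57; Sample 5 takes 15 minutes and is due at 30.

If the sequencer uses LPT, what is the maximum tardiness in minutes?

25

LPT (decreasing processing time): Sample 5 Sample 3 Sample 2 Sample 4 Sample 1.
Sample 5: 0→15, due 30, tardiness 0
Sample 3: 15→29, due 60, tardiness 0
Sample 2: 29→42, due 38, tardiness 4
Sample 4: 42→52, due 57, tardiness 0
Sample 1: 52→61, due 36, tardiness 25
Maximum = 25.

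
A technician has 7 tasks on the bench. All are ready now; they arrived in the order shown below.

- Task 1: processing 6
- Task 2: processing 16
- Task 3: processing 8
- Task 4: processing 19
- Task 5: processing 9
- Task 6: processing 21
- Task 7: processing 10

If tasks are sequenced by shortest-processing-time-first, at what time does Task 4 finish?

68

SPT (increasing processing time): Task 1 Task 3 Task 5 Task 7 Task 2 Task 4 Task 6.
Task 1: 0→6
Task 3: 6→14
Task 5: 14→23
Task 7: 23→33
Task 2: 33→49
Task 4: 49→68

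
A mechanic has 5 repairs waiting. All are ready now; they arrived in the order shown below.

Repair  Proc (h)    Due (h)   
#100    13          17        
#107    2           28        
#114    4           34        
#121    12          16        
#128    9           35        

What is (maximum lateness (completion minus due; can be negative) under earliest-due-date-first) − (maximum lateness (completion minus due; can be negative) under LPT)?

-4

EDD (increasing due date): #121 #100 #107 #114 #128.
#121: 0→12, due 16, lateness -4
#100: 12→25, due 17, lateness 8
#107: 25→27, due 28, lateness -1
#114: 27→31, due 34, lateness -3
#128: 31→40, due 35, lateness 5
Maximum = 8.
LPT (decreasing processing time): #100 #121 #128 #114 #107.
#100: 0→13, due 17, lateness -4
#121: 13→25, due 16, lateness 9
#128: 25→34, due 35, lateness -1
#114: 34→38, due 34, lateness 4
#107: 38→40, due 28, lateness 12
Maximum = 12.
Difference = 8 − 12 = -4.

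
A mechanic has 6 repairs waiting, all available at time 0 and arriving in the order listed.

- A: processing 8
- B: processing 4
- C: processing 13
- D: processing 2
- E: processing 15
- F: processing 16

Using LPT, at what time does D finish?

LPT (decreasing processing time): F E C A B D.
F: 0→16
E: 16→31
C: 31→44
A: 44→52
B: 52→56
D: 56→58

58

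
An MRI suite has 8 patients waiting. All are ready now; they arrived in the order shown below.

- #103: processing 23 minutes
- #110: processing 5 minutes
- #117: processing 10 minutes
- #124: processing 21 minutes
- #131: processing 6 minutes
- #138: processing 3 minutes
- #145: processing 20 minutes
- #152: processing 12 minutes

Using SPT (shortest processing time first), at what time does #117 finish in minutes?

SPT (increasing processing time): #138 #110 #131 #117 #152 #145 #124 #103.
#138: 0→3
#110: 3→8
#131: 8→14
#117: 14→24

24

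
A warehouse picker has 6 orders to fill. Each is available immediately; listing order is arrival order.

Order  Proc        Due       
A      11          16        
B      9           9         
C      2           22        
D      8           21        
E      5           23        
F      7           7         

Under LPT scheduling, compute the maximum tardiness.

LPT (decreasing processing time): A B D F E C.
A: 0→11, due 16, tardiness 0
B: 11→20, due 9, tardiness 11
D: 20→28, due 21, tardiness 7
F: 28→35, due 7, tardiness 28
E: 35→40, due 23, tardiness 17
C: 40→42, due 22, tardiness 20
Maximum = 28.

28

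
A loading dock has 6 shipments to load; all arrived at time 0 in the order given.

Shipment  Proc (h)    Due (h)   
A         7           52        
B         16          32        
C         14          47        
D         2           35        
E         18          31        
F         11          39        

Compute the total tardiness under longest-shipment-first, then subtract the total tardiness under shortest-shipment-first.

15

LPT (decreasing processing time): E B C F A D.
E: 0→18, due 31, tardiness 0
B: 18→34, due 32, tardiness 2
C: 34→48, due 47, tardiness 1
F: 48→59, due 39, tardiness 20
A: 59→66, due 52, tardiness 14
D: 66→68, due 35, tardiness 33
Sum = 0+2+1+20+14+33 = 70.
SPT (increasing processing time): D A F C B E.
D: 0→2, due 35, tardiness 0
A: 2→9, due 52, tardiness 0
F: 9→20, due 39, tardiness 0
C: 20→34, due 47, tardiness 0
B: 34→50, due 32, tardiness 18
E: 50→68, due 31, tardiness 37
Sum = 0+0+0+0+18+37 = 55.
Difference = 70 − 55 = 15.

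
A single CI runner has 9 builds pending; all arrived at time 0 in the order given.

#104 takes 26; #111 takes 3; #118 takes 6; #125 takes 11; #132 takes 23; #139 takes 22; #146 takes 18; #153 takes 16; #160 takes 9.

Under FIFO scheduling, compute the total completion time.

664

FIFO (arrival order): #104 #111 #118 #125 #132 #139 #146 #153 #160.
#104: 0→26
#111: 26→29
#118: 29→35
#125: 35→46
#132: 46→69
#139: 69→91
#146: 91→109
#153: 109→125
#160: 125→134
Sum = 26+29+35+46+69+91+109+125+134 = 664.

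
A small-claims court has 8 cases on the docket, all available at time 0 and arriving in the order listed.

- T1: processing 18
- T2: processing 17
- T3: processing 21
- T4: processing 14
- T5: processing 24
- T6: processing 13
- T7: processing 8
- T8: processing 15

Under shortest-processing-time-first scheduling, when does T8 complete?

50

SPT (increasing processing time): T7 T6 T4 T8 T2 T1 T3 T5.
T7: 0→8
T6: 8→21
T4: 21→35
T8: 35→50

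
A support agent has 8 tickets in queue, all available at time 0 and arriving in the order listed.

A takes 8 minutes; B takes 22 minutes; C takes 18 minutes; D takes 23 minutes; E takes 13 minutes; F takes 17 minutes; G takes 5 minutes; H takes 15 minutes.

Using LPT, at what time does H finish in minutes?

95

LPT (decreasing processing time): D B C F H E A G.
D: 0→23
B: 23→45
C: 45→63
F: 63→80
H: 80→95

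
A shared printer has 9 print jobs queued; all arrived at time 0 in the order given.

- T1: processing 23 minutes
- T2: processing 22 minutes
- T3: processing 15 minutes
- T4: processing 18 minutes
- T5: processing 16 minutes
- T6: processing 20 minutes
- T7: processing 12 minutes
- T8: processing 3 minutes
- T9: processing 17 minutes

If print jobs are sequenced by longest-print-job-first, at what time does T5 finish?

LPT (decreasing processing time): T1 T2 T6 T4 T9 T5 T3 T7 T8.
T1: 0→23
T2: 23→45
T6: 45→65
T4: 65→83
T9: 83→100
T5: 100→116

116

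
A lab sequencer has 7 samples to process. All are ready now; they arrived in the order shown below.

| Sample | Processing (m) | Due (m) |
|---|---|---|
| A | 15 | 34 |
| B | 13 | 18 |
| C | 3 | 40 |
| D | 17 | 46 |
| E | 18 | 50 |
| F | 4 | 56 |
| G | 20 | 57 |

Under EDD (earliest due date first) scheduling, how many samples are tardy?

EDD (increasing due date): B A C D E F G.
B: 0→13, due 18, tardiness 0
A: 13→28, due 34, tardiness 0
C: 28→31, due 40, tardiness 0
D: 31→48, due 46, tardiness 2
E: 48→66, due 50, tardiness 16
F: 66→70, due 56, tardiness 14
G: 70→90, due 57, tardiness 33
Late samples: 4.

4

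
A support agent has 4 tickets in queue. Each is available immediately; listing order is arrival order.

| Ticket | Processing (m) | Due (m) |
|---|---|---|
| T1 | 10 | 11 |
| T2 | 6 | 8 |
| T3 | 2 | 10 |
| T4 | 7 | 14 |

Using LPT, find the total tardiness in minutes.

LPT (decreasing processing time): T1 T4 T2 T3.
T1: 0→10, due 11, tardiness 0
T4: 10→17, due 14, tardiness 3
T2: 17→23, due 8, tardiness 15
T3: 23→25, due 10, tardiness 15
Sum = 0+3+15+15 = 33.

33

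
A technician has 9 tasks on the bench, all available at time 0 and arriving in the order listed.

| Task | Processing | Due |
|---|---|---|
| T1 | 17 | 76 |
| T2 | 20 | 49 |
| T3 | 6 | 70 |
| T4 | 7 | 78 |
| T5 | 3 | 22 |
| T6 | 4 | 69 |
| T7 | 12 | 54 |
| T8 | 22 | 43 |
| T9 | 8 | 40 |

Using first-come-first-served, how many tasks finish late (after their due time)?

4

FIFO (arrival order): T1 T2 T3 T4 T5 T6 T7 T8 T9.
T1: 0→17, due 76, tardiness 0
T2: 17→37, due 49, tardiness 0
T3: 37→43, due 70, tardiness 0
T4: 43→50, due 78, tardiness 0
T5: 50→53, due 22, tardiness 31
T6: 53→57, due 69, tardiness 0
T7: 57→69, due 54, tardiness 15
T8: 69→91, due 43, tardiness 48
T9: 91→99, due 40, tardiness 59
Late tasks: 4.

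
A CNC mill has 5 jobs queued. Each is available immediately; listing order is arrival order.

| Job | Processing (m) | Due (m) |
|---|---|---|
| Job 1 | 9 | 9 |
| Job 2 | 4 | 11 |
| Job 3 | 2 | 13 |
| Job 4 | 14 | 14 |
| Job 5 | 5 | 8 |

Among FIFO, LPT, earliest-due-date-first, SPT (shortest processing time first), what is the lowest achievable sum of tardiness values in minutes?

34

FIFO (arrival order): Job 1 Job 2 Job 3 Job 4 Job 5.
Job 1: 0→9, due 9, tardiness 0
Job 2: 9→13, due 11, tardiness 2
Job 3: 13→15, due 13, tardiness 2
Job 4: 15→29, due 14, tardiness 15
Job 5: 29→34, due 8, tardiness 26
Sum = 0+2+2+15+26 = 45.
LPT (decreasing processing time): Job 4 Job 1 Job 5 Job 2 Job 3.
Job 4: 0→14, due 14, tardiness 0
Job 1: 14→23, due 9, tardiness 14
Job 5: 23→28, due 8, tardiness 20
Job 2: 28→32, due 11, tardiness 21
Job 3: 32→34, due 13, tardiness 21
Sum = 0+14+20+21+21 = 76.
EDD (increasing due date): Job 5 Job 1 Job 2 Job 3 Job 4.
Job 5: 0→5, due 8, tardiness 0
Job 1: 5→14, due 9, tardiness 5
Job 2: 14→18, due 11, tardiness 7
Job 3: 18→20, due 13, tardiness 7
Job 4: 20→34, due 14, tardiness 20
Sum = 0+5+7+7+20 = 39.
SPT (increasing processing time): Job 3 Job 2 Job 5 Job 1 Job 4.
Job 3: 0→2, due 13, tardiness 0
Job 2: 2→6, due 11, tardiness 0
Job 5: 6→11, due 8, tardiness 3
Job 1: 11→20, due 9, tardiness 11
Job 4: 20→34, due 14, tardiness 20
Sum = 0+0+3+11+20 = 34.
FIFO 45, LPT 76, EDD 39, SPT 34 → minimum 34.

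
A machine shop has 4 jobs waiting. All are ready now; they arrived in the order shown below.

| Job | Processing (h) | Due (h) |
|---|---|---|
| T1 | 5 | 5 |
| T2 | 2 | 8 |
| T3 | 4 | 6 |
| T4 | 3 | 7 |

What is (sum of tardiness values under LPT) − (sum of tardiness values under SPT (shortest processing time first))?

2

LPT (decreasing processing time): T1 T3 T4 T2.
T1: 0→5, due 5, tardiness 0
T3: 5→9, due 6, tardiness 3
T4: 9→12, due 7, tardiness 5
T2: 12→14, due 8, tardiness 6
Sum = 0+3+5+6 = 14.
SPT (increasing processing time): T2 T4 T3 T1.
T2: 0→2, due 8, tardiness 0
T4: 2→5, due 7, tardiness 0
T3: 5→9, due 6, tardiness 3
T1: 9→14, due 5, tardiness 9
Sum = 0+0+3+9 = 12.
Difference = 14 − 12 = 2.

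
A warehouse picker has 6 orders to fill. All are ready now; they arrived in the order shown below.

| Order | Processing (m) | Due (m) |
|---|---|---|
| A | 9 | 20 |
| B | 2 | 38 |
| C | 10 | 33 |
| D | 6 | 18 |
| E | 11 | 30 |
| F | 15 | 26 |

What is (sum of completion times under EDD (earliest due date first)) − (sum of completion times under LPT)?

EDD (increasing due date): D A F E C B.
D: 0→6
A: 6→15
F: 15→30
E: 30→41
C: 41→51
B: 51→53
Sum = 6+15+30+41+51+53 = 196.
LPT (decreasing processing time): F E C A D B.
F: 0→15
E: 15→26
C: 26→36
A: 36→45
D: 45→51
B: 51→53
Sum = 15+26+36+45+51+53 = 226.
Difference = 196 − 226 = -30.

-30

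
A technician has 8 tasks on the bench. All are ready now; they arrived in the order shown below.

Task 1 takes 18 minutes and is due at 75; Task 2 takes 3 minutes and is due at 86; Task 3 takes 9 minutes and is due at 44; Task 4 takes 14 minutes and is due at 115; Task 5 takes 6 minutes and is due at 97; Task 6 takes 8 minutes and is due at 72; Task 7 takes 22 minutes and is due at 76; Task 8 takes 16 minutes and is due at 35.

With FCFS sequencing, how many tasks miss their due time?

FIFO (arrival order): Task 1 Task 2 Task 3 Task 4 Task 5 Task 6 Task 7 Task 8.
Task 1: 0→18, due 75, tardiness 0
Task 2: 18→21, due 86, tardiness 0
Task 3: 21→30, due 44, tardiness 0
Task 4: 30→44, due 115, tardiness 0
Task 5: 44→50, due 97, tardiness 0
Task 6: 50→58, due 72, tardiness 0
Task 7: 58→80, due 76, tardiness 4
Task 8: 80→96, due 35, tardiness 61
Late tasks: 2.

2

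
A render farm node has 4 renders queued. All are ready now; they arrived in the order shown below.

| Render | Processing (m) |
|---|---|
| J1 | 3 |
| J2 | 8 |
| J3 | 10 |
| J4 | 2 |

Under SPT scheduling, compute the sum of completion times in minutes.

43

SPT (increasing processing time): J4 J1 J2 J3.
J4: 0→2
J1: 2→5
J2: 5→13
J3: 13→23
Sum = 2+5+13+23 = 43.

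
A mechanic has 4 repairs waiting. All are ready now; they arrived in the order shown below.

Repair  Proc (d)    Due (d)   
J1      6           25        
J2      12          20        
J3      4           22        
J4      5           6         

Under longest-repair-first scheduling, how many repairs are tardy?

2

LPT (decreasing processing time): J2 J1 J4 J3.
J2: 0→12, due 20, tardiness 0
J1: 12→18, due 25, tardiness 0
J4: 18→23, due 6, tardiness 17
J3: 23→27, due 22, tardiness 5
Late repairs: 2.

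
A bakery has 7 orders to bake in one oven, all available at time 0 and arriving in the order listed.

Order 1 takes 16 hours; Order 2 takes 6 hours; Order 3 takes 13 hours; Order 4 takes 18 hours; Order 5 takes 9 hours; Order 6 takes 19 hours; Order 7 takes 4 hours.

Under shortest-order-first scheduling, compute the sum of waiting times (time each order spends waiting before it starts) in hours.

179

SPT (increasing processing time): Order 7 Order 2 Order 5 Order 3 Order 1 Order 4 Order 6.
Order 7: waits 0, runs 0→4
Order 2: waits 4, runs 4→10
Order 5: waits 10, runs 10→19
Order 3: waits 19, runs 19→32
Order 1: waits 32, runs 32→48
Order 4: waits 48, runs 48→66
Order 6: waits 66, runs 66→85
Sum = 0+4+10+19+32+48+66 = 179.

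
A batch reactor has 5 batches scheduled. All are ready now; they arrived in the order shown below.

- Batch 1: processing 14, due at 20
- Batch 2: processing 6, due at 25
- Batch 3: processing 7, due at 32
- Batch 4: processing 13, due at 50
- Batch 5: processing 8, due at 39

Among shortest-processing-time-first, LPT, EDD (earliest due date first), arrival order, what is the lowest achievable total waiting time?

SPT (increasing processing time): Batch 2 Batch 3 Batch 5 Batch 4 Batch 1.
Batch 2: waits 0, runs 0→6
Batch 3: waits 6, runs 6→13
Batch 5: waits 13, runs 13→21
Batch 4: waits 21, runs 21→34
Batch 1: waits 34, runs 34→48
Sum = 0+6+13+21+34 = 74.
LPT (decreasing processing time): Batch 1 Batch 4 Batch 5 Batch 3 Batch 2.
Batch 1: waits 0, runs 0→14
Batch 4: waits 14, runs 14→27
Batch 5: waits 27, runs 27→35
Batch 3: waits 35, runs 35→42
Batch 2: waits 42, runs 42→48
Sum = 0+14+27+35+42 = 118.
EDD (increasing due date): Batch 1 Batch 2 Batch 3 Batch 5 Batch 4.
Batch 1: waits 0, runs 0→14
Batch 2: waits 14, runs 14→20
Batch 3: waits 20, runs 20→27
Batch 5: waits 27, runs 27→35
Batch 4: waits 35, runs 35→48
Sum = 0+14+20+27+35 = 96.
FIFO (arrival order): Batch 1 Batch 2 Batch 3 Batch 4 Batch 5.
Batch 1: waits 0, runs 0→14
Batch 2: waits 14, runs 14→20
Batch 3: waits 20, runs 20→27
Batch 4: waits 27, runs 27→40
Batch 5: waits 40, runs 40→48
Sum = 0+14+20+27+40 = 101.
SPT 74, LPT 118, EDD 96, FIFO 101 → minimum 74.

74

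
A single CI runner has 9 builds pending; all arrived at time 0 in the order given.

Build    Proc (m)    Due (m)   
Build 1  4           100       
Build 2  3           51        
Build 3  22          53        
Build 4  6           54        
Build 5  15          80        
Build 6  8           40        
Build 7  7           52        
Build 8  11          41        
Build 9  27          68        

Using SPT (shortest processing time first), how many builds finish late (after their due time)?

2

SPT (increasing processing time): Build 2 Build 1 Build 4 Build 7 Build 6 Build 8 Build 5 Build 3 Build 9.
Build 2: 0→3, due 51, tardiness 0
Build 1: 3→7, due 100, tardiness 0
Build 4: 7→13, due 54, tardiness 0
Build 7: 13→20, due 52, tardiness 0
Build 6: 20→28, due 40, tardiness 0
Build 8: 28→39, due 41, tardiness 0
Build 5: 39→54, due 80, tardiness 0
Build 3: 54→76, due 53, tardiness 23
Build 9: 76→103, due 68, tardiness 35
Late builds: 2.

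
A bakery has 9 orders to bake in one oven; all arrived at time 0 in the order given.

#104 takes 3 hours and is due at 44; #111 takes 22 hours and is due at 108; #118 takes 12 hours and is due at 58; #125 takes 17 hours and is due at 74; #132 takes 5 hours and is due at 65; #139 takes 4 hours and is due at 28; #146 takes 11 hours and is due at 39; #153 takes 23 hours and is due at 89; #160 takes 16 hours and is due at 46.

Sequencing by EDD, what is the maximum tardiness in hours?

EDD (increasing due date): #139 #146 #104 #160 #118 #132 #125 #153 #111.
#139: 0→4, due 28, tardiness 0
#146: 4→15, due 39, tardiness 0
#104: 15→18, due 44, tardiness 0
#160: 18→34, due 46, tardiness 0
#118: 34→46, due 58, tardiness 0
#132: 46→51, due 65, tardiness 0
#125: 51→68, due 74, tardiness 0
#153: 68→91, due 89, tardiness 2
#111: 91→113, due 108, tardiness 5
Maximum = 5.

5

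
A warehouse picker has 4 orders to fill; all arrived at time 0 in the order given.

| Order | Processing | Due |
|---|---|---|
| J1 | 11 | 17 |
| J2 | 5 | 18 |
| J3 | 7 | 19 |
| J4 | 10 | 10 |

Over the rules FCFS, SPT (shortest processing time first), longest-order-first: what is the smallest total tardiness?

FIFO (arrival order): J1 J2 J3 J4.
J1: 0→11, due 17, tardiness 0
J2: 11→16, due 18, tardiness 0
J3: 16→23, due 19, tardiness 4
J4: 23→33, due 10, tardiness 23
Sum = 0+0+4+23 = 27.
SPT (increasing processing time): J2 J3 J4 J1.
J2: 0→5, due 18, tardiness 0
J3: 5→12, due 19, tardiness 0
J4: 12→22, due 10, tardiness 12
J1: 22→33, due 17, tardiness 16
Sum = 0+0+12+16 = 28.
LPT (decreasing processing time): J1 J4 J3 J2.
J1: 0→11, due 17, tardiness 0
J4: 11→21, due 10, tardiness 11
J3: 21→28, due 19, tardiness 9
J2: 28→33, due 18, tardiness 15
Sum = 0+11+9+15 = 35.
FIFO 27, SPT 28, LPT 35 → minimum 27.

27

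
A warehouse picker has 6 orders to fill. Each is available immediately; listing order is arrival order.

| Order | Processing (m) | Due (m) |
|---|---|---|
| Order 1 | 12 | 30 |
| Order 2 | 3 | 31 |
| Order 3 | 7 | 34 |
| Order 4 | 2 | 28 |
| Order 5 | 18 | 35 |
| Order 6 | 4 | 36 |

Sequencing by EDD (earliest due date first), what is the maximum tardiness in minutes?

10

EDD (increasing due date): Order 4 Order 1 Order 2 Order 3 Order 5 Order 6.
Order 4: 0→2, due 28, tardiness 0
Order 1: 2→14, due 30, tardiness 0
Order 2: 14→17, due 31, tardiness 0
Order 3: 17→24, due 34, tardiness 0
Order 5: 24→42, due 35, tardiness 7
Order 6: 42→46, due 36, tardiness 10
Maximum = 10.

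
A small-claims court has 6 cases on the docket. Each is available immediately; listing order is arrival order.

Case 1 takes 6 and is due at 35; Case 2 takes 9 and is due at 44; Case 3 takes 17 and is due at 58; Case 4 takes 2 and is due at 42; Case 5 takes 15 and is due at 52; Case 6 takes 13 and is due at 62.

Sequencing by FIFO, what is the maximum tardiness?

0

FIFO (arrival order): Case 1 Case 2 Case 3 Case 4 Case 5 Case 6.
Case 1: 0→6, due 35, tardiness 0
Case 2: 6→15, due 44, tardiness 0
Case 3: 15→32, due 58, tardiness 0
Case 4: 32→34, due 42, tardiness 0
Case 5: 34→49, due 52, tardiness 0
Case 6: 49→62, due 62, tardiness 0
Maximum = 0.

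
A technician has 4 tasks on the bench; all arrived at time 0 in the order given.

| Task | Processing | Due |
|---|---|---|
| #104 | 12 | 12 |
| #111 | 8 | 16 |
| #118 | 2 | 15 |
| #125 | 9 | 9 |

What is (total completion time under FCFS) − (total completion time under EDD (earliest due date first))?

1

FIFO (arrival order): #104 #111 #118 #125.
#104: 0→12
#111: 12→20
#118: 20→22
#125: 22→31
Sum = 12+20+22+31 = 85.
EDD (increasing due date): #125 #104 #118 #111.
#125: 0→9
#104: 9→21
#118: 21→23
#111: 23→31
Sum = 9+21+23+31 = 84.
Difference = 85 − 84 = 1.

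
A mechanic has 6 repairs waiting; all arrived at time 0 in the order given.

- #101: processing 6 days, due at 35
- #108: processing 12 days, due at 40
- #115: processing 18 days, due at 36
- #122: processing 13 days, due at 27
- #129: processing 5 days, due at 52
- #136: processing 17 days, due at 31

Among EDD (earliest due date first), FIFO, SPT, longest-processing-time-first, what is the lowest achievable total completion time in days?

EDD (increasing due date): #122 #136 #101 #115 #108 #129.
#122: 0→13
#136: 13→30
#101: 30→36
#115: 36→54
#108: 54→66
#129: 66→71
Sum = 13+30+36+54+66+71 = 270.
FIFO (arrival order): #101 #108 #115 #122 #129 #136.
#101: 0→6
#108: 6→18
#115: 18→36
#122: 36→49
#129: 49→54
#136: 54→71
Sum = 6+18+36+49+54+71 = 234.
SPT (increasing processing time): #129 #101 #108 #122 #136 #115.
#129: 0→5
#101: 5→11
#108: 11→23
#122: 23→36
#136: 36→53
#115: 53→71
Sum = 5+11+23+36+53+71 = 199.
LPT (decreasing processing time): #115 #136 #122 #108 #101 #129.
#115: 0→18
#136: 18→35
#122: 35→48
#108: 48→60
#101: 60→66
#129: 66→71
Sum = 18+35+48+60+66+71 = 298.
EDD 270, FIFO 234, SPT 199, LPT 298 → minimum 199.

199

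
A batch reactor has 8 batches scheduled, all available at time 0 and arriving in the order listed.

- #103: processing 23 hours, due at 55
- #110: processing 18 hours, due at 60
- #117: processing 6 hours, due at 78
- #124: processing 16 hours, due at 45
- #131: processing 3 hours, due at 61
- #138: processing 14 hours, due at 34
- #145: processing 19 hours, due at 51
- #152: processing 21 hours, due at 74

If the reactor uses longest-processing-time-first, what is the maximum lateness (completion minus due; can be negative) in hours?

77

LPT (decreasing processing time): #103 #152 #145 #110 #124 #138 #117 #131.
#103: 0→23, due 55, lateness -32
#152: 23→44, due 74, lateness -30
#145: 44→63, due 51, lateness 12
#110: 63→81, due 60, lateness 21
#124: 81→97, due 45, lateness 52
#138: 97→111, due 34, lateness 77
#117: 111→117, due 78, lateness 39
#131: 117→120, due 61, lateness 59
Maximum = 77.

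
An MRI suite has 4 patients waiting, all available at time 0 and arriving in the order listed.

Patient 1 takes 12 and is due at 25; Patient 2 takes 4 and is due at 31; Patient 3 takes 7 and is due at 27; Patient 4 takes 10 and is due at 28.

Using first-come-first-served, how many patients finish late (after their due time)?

1

FIFO (arrival order): Patient 1 Patient 2 Patient 3 Patient 4.
Patient 1: 0→12, due 25, tardiness 0
Patient 2: 12→16, due 31, tardiness 0
Patient 3: 16→23, due 27, tardiness 0
Patient 4: 23→33, due 28, tardiness 5
Late patients: 1.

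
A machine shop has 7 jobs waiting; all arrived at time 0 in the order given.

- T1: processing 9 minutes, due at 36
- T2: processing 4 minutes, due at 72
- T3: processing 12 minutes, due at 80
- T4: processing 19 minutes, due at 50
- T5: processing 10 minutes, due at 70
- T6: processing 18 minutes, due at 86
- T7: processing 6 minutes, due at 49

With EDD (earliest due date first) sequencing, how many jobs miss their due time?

EDD (increasing due date): T1 T7 T4 T5 T2 T3 T6.
T1: 0→9, due 36, tardiness 0
T7: 9→15, due 49, tardiness 0
T4: 15→34, due 50, tardiness 0
T5: 34→44, due 70, tardiness 0
T2: 44→48, due 72, tardiness 0
T3: 48→60, due 80, tardiness 0
T6: 60→78, due 86, tardiness 0
Late jobs: 0.

0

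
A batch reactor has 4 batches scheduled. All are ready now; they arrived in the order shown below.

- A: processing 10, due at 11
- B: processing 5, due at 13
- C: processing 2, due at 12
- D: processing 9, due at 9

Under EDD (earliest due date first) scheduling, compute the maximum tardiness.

EDD (increasing due date): D A C B.
D: 0→9, due 9, tardiness 0
A: 9→19, due 11, tardiness 8
C: 19→21, due 12, tardiness 9
B: 21→26, due 13, tardiness 13
Maximum = 13.

13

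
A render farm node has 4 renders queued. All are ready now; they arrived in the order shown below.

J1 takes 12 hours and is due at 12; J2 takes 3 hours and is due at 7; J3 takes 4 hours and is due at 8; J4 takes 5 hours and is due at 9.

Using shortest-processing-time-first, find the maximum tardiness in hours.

12

SPT (increasing processing time): J2 J3 J4 J1.
J2: 0→3, due 7, tardiness 0
J3: 3→7, due 8, tardiness 0
J4: 7→12, due 9, tardiness 3
J1: 12→24, due 12, tardiness 12
Maximum = 12.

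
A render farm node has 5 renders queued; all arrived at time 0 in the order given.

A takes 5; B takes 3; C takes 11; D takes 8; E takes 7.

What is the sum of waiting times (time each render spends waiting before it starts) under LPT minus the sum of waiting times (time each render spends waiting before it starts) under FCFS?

28

LPT (decreasing processing time): C D E A B.
C: waits 0, runs 0→11
D: waits 11, runs 11→19
E: waits 19, runs 19→26
A: waits 26, runs 26→31
B: waits 31, runs 31→34
Sum = 0+11+19+26+31 = 87.
FIFO (arrival order): A B C D E.
A: waits 0, runs 0→5
B: waits 5, runs 5→8
C: waits 8, runs 8→19
D: waits 19, runs 19→27
E: waits 27, runs 27→34
Sum = 0+5+8+19+27 = 59.
Difference = 87 − 59 = 28.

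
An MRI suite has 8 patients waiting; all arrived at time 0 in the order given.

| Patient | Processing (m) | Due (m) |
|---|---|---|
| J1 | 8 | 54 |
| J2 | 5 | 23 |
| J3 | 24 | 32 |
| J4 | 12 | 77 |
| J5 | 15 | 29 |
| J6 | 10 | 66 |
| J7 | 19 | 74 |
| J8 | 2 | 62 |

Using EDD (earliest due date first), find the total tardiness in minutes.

EDD (increasing due date): J2 J5 J3 J1 J8 J6 J7 J4.
J2: 0→5, due 23, tardiness 0
J5: 5→20, due 29, tardiness 0
J3: 20→44, due 32, tardiness 12
J1: 44→52, due 54, tardiness 0
J8: 52→54, due 62, tardiness 0
J6: 54→64, due 66, tardiness 0
J7: 64→83, due 74, tardiness 9
J4: 83→95, due 77, tardiness 18
Sum = 0+0+12+0+0+0+9+18 = 39.

39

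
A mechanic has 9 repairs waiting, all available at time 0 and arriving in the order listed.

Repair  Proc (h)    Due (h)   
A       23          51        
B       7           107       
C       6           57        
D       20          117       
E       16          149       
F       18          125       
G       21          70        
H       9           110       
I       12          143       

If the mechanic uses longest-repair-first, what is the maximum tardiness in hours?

LPT (decreasing processing time): A G D F E I H B C.
A: 0→23, due 51, tardiness 0
G: 23→44, due 70, tardiness 0
D: 44→64, due 117, tardiness 0
F: 64→82, due 125, tardiness 0
E: 82→98, due 149, tardiness 0
I: 98→110, due 143, tardiness 0
H: 110→119, due 110, tardiness 9
B: 119→126, due 107, tardiness 19
C: 126→132, due 57, tardiness 75
Maximum = 75.

75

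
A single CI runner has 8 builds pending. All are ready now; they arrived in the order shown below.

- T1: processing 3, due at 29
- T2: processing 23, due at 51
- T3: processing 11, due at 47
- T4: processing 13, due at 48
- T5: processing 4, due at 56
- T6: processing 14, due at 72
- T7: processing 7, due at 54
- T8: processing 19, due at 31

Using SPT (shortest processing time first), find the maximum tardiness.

SPT (increasing processing time): T1 T5 T7 T3 T4 T6 T8 T2.
T1: 0→3, due 29, tardiness 0
T5: 3→7, due 56, tardiness 0
T7: 7→14, due 54, tardiness 0
T3: 14→25, due 47, tardiness 0
T4: 25→38, due 48, tardiness 0
T6: 38→52, due 72, tardiness 0
T8: 52→71, due 31, tardiness 40
T2: 71→94, due 51, tardiness 43
Maximum = 43.

43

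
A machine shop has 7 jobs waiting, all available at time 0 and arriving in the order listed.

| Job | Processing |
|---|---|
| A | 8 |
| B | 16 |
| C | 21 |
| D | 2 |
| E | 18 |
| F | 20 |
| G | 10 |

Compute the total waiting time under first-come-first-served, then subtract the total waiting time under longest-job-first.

FIFO (arrival order): A B C D E F G.
A: waits 0, runs 0→8
B: waits 8, runs 8→24
C: waits 24, runs 24→45
D: waits 45, runs 45→47
E: waits 47, runs 47→65
F: waits 65, runs 65→85
G: waits 85, runs 85→95
Sum = 0+8+24+45+47+65+85 = 274.
LPT (decreasing processing time): C F E B G A D.
C: waits 0, runs 0→21
F: waits 21, runs 21→41
E: waits 41, runs 41→59
B: waits 59, runs 59→75
G: waits 75, runs 75→85
A: waits 85, runs 85→93
D: waits 93, runs 93→95
Sum = 0+21+41+59+75+85+93 = 374.
Difference = 274 − 374 = -100.

-100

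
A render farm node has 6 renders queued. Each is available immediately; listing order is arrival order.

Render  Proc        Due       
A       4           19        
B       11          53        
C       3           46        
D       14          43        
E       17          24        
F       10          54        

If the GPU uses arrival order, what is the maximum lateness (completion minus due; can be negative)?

FIFO (arrival order): A B C D E F.
A: 0→4, due 19, lateness -15
B: 4→15, due 53, lateness -38
C: 15→18, due 46, lateness -28
D: 18→32, due 43, lateness -11
E: 32→49, due 24, lateness 25
F: 49→59, due 54, lateness 5
Maximum = 25.

25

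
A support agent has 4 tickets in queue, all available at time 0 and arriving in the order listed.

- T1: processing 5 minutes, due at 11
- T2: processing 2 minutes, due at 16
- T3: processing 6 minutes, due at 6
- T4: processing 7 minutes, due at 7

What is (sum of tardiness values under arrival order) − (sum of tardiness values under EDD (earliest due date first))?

3

FIFO (arrival order): T1 T2 T3 T4.
T1: 0→5, due 11, tardiness 0
T2: 5→7, due 16, tardiness 0
T3: 7→13, due 6, tardiness 7
T4: 13→20, due 7, tardiness 13
Sum = 0+0+7+13 = 20.
EDD (increasing due date): T3 T4 T1 T2.
T3: 0→6, due 6, tardiness 0
T4: 6→13, due 7, tardiness 6
T1: 13→18, due 11, tardiness 7
T2: 18→20, due 16, tardiness 4
Sum = 0+6+7+4 = 17.
Difference = 20 − 17 = 3.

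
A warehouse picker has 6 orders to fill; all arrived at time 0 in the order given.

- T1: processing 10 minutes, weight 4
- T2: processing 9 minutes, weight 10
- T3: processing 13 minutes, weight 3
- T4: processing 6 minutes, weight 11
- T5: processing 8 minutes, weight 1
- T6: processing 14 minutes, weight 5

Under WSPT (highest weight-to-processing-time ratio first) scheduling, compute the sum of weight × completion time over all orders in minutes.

727

WSPT (decreasing weight/processing-time ratio): T4 T2 T1 T6 T3 T5.
T4: finishes 6, weight 11, w·C = 66
T2: finishes 15, weight 10, w·C = 150
T1: finishes 25, weight 4, w·C = 100
T6: finishes 39, weight 5, w·C = 195
T3: finishes 52, weight 3, w·C = 156
T5: finishes 60, weight 1, w·C = 60
Sum = 66+150+100+195+156+60 = 727.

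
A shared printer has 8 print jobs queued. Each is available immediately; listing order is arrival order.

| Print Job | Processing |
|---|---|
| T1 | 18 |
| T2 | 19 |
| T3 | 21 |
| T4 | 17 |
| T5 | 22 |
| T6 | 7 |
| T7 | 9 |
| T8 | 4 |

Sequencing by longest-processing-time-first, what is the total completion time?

640

LPT (decreasing processing time): T5 T3 T2 T1 T4 T7 T6 T8.
T5: 0→22
T3: 22→43
T2: 43→62
T1: 62→80
T4: 80→97
T7: 97→106
T6: 106→113
T8: 113→117
Sum = 22+43+62+80+97+106+113+117 = 640.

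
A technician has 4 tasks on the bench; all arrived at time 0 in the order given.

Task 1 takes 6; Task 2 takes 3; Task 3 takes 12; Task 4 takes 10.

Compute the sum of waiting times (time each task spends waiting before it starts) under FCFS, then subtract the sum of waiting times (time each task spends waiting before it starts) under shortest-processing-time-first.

5

FIFO (arrival order): Task 1 Task 2 Task 3 Task 4.
Task 1: waits 0, runs 0→6
Task 2: waits 6, runs 6→9
Task 3: waits 9, runs 9→21
Task 4: waits 21, runs 21→31
Sum = 0+6+9+21 = 36.
SPT (increasing processing time): Task 2 Task 1 Task 4 Task 3.
Task 2: waits 0, runs 0→3
Task 1: waits 3, runs 3→9
Task 4: waits 9, runs 9→19
Task 3: waits 19, runs 19→31
Sum = 0+3+9+19 = 31.
Difference = 36 − 31 = 5.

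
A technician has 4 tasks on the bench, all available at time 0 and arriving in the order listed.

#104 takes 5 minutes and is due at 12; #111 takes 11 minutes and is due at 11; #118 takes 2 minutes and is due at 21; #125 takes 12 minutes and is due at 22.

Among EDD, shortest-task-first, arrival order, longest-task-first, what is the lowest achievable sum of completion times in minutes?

57

EDD (increasing due date): #111 #104 #118 #125.
#111: 0→11
#104: 11→16
#118: 16→18
#125: 18→30
Sum = 11+16+18+30 = 75.
SPT (increasing processing time): #118 #104 #111 #125.
#118: 0→2
#104: 2→7
#111: 7→18
#125: 18→30
Sum = 2+7+18+30 = 57.
FIFO (arrival order): #104 #111 #118 #125.
#104: 0→5
#111: 5→16
#118: 16→18
#125: 18→30
Sum = 5+16+18+30 = 69.
LPT (decreasing processing time): #125 #111 #104 #118.
#125: 0→12
#111: 12→23
#104: 23→28
#118: 28→30
Sum = 12+23+28+30 = 93.
EDD 75, SPT 57, FIFO 69, LPT 93 → minimum 57.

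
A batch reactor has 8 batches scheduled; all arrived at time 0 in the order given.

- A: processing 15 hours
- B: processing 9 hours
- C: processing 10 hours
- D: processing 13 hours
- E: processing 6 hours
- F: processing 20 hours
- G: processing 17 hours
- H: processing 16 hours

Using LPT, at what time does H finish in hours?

LPT (decreasing processing time): F G H A D C B E.
F: 0→20
G: 20→37
H: 37→53

53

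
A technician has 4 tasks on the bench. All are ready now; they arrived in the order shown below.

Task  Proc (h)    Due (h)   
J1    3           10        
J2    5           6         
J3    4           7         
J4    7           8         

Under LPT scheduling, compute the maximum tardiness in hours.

LPT (decreasing processing time): J4 J2 J3 J1.
J4: 0→7, due 8, tardiness 0
J2: 7→12, due 6, tardiness 6
J3: 12→16, due 7, tardiness 9
J1: 16→19, due 10, tardiness 9
Maximum = 9.

9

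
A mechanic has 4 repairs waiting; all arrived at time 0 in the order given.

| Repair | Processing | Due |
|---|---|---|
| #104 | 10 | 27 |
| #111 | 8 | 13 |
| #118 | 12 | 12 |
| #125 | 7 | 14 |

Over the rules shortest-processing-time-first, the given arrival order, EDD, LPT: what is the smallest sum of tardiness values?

27

SPT (increasing processing time): #125 #111 #104 #118.
#125: 0→7, due 14, tardiness 0
#111: 7→15, due 13, tardiness 2
#104: 15→25, due 27, tardiness 0
#118: 25→37, due 12, tardiness 25
Sum = 0+2+0+25 = 27.
FIFO (arrival order): #104 #111 #118 #125.
#104: 0→10, due 27, tardiness 0
#111: 10→18, due 13, tardiness 5
#118: 18→30, due 12, tardiness 18
#125: 30→37, due 14, tardiness 23
Sum = 0+5+18+23 = 46.
EDD (increasing due date): #118 #111 #125 #104.
#118: 0→12, due 12, tardiness 0
#111: 12→20, due 13, tardiness 7
#125: 20→27, due 14, tardiness 13
#104: 27→37, due 27, tardiness 10
Sum = 0+7+13+10 = 30.
LPT (decreasing processing time): #118 #104 #111 #125.
#118: 0→12, due 12, tardiness 0
#104: 12→22, due 27, tardiness 0
#111: 22→30, due 13, tardiness 17
#125: 30→37, due 14, tardiness 23
Sum = 0+0+17+23 = 40.
SPT 27, FIFO 46, EDD 30, LPT 40 → minimum 27.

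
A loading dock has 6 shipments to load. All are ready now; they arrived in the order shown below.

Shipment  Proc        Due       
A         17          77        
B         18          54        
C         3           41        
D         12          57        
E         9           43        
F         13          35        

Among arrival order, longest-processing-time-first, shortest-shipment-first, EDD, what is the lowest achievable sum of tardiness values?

0

FIFO (arrival order): A B C D E F.
A: 0→17, due 77, tardiness 0
B: 17→35, due 54, tardiness 0
C: 35→38, due 41, tardiness 0
D: 38→50, due 57, tardiness 0
E: 50→59, due 43, tardiness 16
F: 59→72, due 35, tardiness 37
Sum = 0+0+0+0+16+37 = 53.
LPT (decreasing processing time): B A F D E C.
B: 0→18, due 54, tardiness 0
A: 18→35, due 77, tardiness 0
F: 35→48, due 35, tardiness 13
D: 48→60, due 57, tardiness 3
E: 60→69, due 43, tardiness 26
C: 69→72, due 41, tardiness 31
Sum = 0+0+13+3+26+31 = 73.
SPT (increasing processing time): C E D F A B.
C: 0→3, due 41, tardiness 0
E: 3→12, due 43, tardiness 0
D: 12→24, due 57, tardiness 0
F: 24→37, due 35, tardiness 2
A: 37→54, due 77, tardiness 0
B: 54→72, due 54, tardiness 18
Sum = 0+0+0+2+0+18 = 20.
EDD (increasing due date): F C E B D A.
F: 0→13, due 35, tardiness 0
C: 13→16, due 41, tardiness 0
E: 16→25, due 43, tardiness 0
B: 25→43, due 54, tardiness 0
D: 43→55, due 57, tardiness 0
A: 55→72, due 77, tardiness 0
Sum = 0+0+0+0+0+0 = 0.
FIFO 53, LPT 73, SPT 20, EDD 0 → minimum 0.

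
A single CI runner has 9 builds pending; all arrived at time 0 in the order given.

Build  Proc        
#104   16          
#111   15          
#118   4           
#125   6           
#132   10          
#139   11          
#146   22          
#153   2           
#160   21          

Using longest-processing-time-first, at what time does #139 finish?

LPT (decreasing processing time): #146 #160 #104 #111 #139 #132 #125 #118 #153.
#146: 0→22
#160: 22→43
#104: 43→59
#111: 59→74
#139: 74→85

85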